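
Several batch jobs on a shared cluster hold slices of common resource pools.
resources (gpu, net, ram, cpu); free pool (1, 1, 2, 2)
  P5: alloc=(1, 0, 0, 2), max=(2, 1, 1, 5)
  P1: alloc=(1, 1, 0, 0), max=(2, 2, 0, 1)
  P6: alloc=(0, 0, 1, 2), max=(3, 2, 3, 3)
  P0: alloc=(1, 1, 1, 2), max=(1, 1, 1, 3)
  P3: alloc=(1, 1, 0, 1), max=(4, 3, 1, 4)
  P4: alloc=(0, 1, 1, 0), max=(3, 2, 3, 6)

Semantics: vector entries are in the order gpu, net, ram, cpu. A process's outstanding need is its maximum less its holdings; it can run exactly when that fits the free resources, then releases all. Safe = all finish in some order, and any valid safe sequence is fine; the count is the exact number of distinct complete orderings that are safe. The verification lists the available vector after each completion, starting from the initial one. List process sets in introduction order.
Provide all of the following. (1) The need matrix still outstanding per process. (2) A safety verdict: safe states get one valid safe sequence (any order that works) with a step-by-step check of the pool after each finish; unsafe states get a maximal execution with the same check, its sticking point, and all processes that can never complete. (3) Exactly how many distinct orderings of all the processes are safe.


(1) Remaining need (order gpu, net, ram, cpu):
  P5: (1, 1, 1, 3)
  P1: (1, 1, 0, 1)
  P6: (3, 2, 2, 1)
  P0: (0, 0, 0, 1)
  P3: (3, 2, 1, 3)
  P4: (3, 1, 2, 6)
(2) SAFE — a valid safe sequence is P0, P5, P6, P1, P3, P4.
Key observation: P6 is the earliest step where a requested resource binds exactly: need (3, 2, 2, 1), pool (3, 2, 3, 6) at its turn.
Check, step by step:
  pool = (1, 1, 2, 2)
  P0 needs (0, 0, 0, 1) <= (1, 1, 2, 2) -> finishes; pool += (1, 1, 1, 2) = (2, 2, 3, 4)
  P5 needs (1, 1, 1, 3) <= (2, 2, 3, 4) -> finishes; pool += (1, 0, 0, 2) = (3, 2, 3, 6)
  P6 needs (3, 2, 2, 1) <= (3, 2, 3, 6) -> finishes; pool += (0, 0, 1, 2) = (3, 2, 4, 8)
  P1 needs (1, 1, 0, 1) <= (3, 2, 4, 8) -> finishes; pool += (1, 1, 0, 0) = (4, 3, 4, 8)
  P3 needs (3, 2, 1, 3) <= (4, 3, 4, 8) -> finishes; pool += (1, 1, 0, 1) = (5, 4, 4, 9)
  P4 needs (3, 1, 2, 6) <= (5, 4, 4, 9) -> finishes; pool += (0, 1, 1, 0) = (5, 5, 5, 9)
(3) The exact count: 56 of the possible complete orderings are safe sequences.


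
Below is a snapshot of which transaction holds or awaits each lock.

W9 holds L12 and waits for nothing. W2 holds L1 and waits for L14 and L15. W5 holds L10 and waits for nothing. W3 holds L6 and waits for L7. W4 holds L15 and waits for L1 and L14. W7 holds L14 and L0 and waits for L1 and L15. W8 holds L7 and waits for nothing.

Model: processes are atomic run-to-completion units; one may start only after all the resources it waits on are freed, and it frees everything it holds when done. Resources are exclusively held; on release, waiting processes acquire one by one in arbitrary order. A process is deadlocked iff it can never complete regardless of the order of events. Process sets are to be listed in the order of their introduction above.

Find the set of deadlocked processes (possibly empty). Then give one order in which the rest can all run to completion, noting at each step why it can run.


The deadlocked set is W2, W4 and W7.
Key observation: W2 -> W4 -> W2 is a circular wait — nothing in it can go first; W7 is caught in further circular waits.
One completion order for the rest: W8, W5, W3, W9.
Walking it through:
  W8 waits on nothing -> runs at once and releases L7
  W5 waits on nothing -> runs at once and releases L10
  run W3 (all its waits — L7 — are resolved); releases L6
  W9 waits on nothing -> runs at once and releases L12


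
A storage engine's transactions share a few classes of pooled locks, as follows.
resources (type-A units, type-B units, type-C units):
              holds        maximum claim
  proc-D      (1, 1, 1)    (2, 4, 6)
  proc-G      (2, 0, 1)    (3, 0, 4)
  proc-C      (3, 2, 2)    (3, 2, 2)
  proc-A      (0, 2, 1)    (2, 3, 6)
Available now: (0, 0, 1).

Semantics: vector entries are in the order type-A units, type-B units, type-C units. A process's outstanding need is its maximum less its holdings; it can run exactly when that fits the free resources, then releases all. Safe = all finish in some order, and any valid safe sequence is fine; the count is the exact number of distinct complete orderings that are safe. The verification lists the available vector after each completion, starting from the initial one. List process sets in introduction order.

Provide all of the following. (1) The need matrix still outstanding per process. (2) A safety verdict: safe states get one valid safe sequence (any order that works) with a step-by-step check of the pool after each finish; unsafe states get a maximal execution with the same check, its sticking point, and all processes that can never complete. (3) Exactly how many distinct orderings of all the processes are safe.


(1) Outstanding need per process (order type-A units, type-B units, type-C units):
  proc-D: (1, 3, 5)
  proc-G: (1, 0, 3)
  proc-C: (0, 0, 0)
  proc-A: (2, 1, 5)
(2) UNSAFE — no complete ordering exists.
Key observation: even finishing proc-C, proc-G leaves just (5, 2, 4) free — too little type-C units for any of the remaining processes.
The run proc-C, proc-G cannot be extended any further. Verifying each step:
  pool = (0, 0, 1)
  proc-C needs (0, 0, 0) <= (0, 0, 1) -> finishes; pool += (3, 2, 2) = (3, 2, 3)
  proc-G needs (1, 0, 3) <= (3, 2, 3) -> finishes; pool += (2, 0, 1) = (5, 2, 4)
  proc-D cannot run: need (1, 3, 5) vs free (5, 2, 4) (insufficient type-B units and type-C units)
  proc-A cannot run: need (2, 1, 5) vs free (5, 2, 4) (insufficient type-C units)
Never able to finish: proc-D and proc-A.
(3) Exactly 0 of the possible complete orderings are safe sequences.


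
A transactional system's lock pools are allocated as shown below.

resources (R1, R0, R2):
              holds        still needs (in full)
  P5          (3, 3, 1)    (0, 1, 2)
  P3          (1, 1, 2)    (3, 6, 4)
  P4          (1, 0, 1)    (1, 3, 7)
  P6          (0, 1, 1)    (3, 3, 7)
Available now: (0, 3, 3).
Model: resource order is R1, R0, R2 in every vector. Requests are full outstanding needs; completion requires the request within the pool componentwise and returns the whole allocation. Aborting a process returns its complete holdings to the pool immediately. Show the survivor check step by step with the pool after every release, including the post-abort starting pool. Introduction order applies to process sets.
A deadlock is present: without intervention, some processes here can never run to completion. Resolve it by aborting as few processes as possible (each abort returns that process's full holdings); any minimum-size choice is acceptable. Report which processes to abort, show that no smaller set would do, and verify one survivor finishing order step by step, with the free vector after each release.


Abort P4.
Key observation: no ordering could ever have run P6 before the abort of P4; with (1, 0, 1) back in the pool it fits at step 3.
No smaller set exists: with zero aborts the deadlock remains.
One survivor order: P5, P3, P6. Step-by-step check (post-abort pool first):
  pool = (1, 3, 4)
  run P5 (needs (0, 1, 2), free (1, 3, 4)); after release of (3, 3, 1) the pool is (4, 6, 5)
  run P3 (needs (3, 6, 4), free (4, 6, 5)); after release of (1, 1, 2) the pool is (5, 7, 7)
  run P6 (needs (3, 3, 7), free (5, 7, 7)); after release of (0, 1, 1) the pool is (5, 8, 8)


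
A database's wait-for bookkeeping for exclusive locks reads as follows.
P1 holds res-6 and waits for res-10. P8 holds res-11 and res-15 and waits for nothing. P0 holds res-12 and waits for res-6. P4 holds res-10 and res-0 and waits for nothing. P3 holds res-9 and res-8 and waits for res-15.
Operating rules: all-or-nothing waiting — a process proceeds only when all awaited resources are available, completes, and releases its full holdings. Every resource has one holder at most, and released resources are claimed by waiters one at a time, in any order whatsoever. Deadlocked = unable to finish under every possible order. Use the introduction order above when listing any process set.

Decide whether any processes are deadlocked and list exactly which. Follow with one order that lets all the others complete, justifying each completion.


The deadlocked set is empty.
Key observation: every chain of waits terminates; starting from the processes that wait on nothing, all the rest unlock in turn.
One completion order for the rest: P4, P1, P8, P3, P0.
Verifying each step:
  run P4 (it waits on nothing); releases res-10 and res-0
  run P1 (all its waits — res-10 — are resolved); releases res-6
  run P8 (it waits on nothing); releases res-11 and res-15
  run P3 (all its waits — res-15 — are resolved); releases res-9 and res-8
  run P0 (all its waits — res-6 — are resolved); releases res-12


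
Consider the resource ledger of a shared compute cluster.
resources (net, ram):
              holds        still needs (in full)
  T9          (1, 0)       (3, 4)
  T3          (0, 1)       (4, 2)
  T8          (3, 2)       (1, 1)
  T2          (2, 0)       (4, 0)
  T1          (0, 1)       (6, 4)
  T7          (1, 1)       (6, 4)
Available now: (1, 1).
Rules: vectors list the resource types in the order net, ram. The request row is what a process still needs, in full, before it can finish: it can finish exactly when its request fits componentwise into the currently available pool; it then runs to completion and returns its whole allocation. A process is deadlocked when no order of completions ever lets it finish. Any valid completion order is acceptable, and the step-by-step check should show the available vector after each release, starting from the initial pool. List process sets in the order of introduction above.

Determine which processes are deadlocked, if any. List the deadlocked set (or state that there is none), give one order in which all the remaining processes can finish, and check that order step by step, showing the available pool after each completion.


Nothing here is deadlocked.
Key observation: T8 can run right away; the returned allocation unlocks the remaining processes in turn.
One completion order for the rest: T8, T2, T3, T1, T7, T9. Check, step by step:
  pool = (1, 1)
  T8 needs (1, 1) <= (1, 1) -> finishes; pool += (3, 2) = (4, 3)
  T2 needs (4, 0) <= (4, 3) -> finishes; pool += (2, 0) = (6, 3)
  T3 needs (4, 2) <= (6, 3) -> finishes; pool += (0, 1) = (6, 4)
  T1 needs (6, 4) <= (6, 4) -> finishes; pool += (0, 1) = (6, 5)
  T7 needs (6, 4) <= (6, 5) -> finishes; pool += (1, 1) = (7, 6)
  T9 needs (3, 4) <= (7, 6) -> finishes; pool += (1, 0) = (8, 6)


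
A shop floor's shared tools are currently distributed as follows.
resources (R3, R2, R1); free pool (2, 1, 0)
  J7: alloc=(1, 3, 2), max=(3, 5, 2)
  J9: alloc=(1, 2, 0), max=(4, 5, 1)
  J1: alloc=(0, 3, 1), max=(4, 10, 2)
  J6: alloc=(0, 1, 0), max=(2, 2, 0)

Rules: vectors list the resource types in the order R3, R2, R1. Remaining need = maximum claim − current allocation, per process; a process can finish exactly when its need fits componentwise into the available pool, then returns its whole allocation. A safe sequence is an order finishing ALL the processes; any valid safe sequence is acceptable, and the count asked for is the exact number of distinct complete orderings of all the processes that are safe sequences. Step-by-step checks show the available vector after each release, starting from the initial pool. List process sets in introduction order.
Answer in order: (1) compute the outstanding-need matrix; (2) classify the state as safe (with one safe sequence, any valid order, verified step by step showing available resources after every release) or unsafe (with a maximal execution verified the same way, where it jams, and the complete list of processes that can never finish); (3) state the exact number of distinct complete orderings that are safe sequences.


(1) Need matrix, components ordered R3, R2, R1:
  J7: (2, 2, 0)
  J9: (3, 3, 1)
  J1: (4, 7, 1)
  J6: (2, 1, 0)
(2) SAFE — a valid safe sequence is J6, J7, J9, J1.
Key observation: the order's first zero-slack moment is J6 ((2, 1, 0) needed, (2, 1, 0) free — a requested resource with nothing to spare).
Step-by-step check:
  pool = (2, 1, 0)
  run J6 (needs (2, 1, 0), free (2, 1, 0)); after release of (0, 1, 0) the pool is (2, 2, 0)
  run J7 (needs (2, 2, 0), free (2, 2, 0)); after release of (1, 3, 2) the pool is (3, 5, 2)
  run J9 (needs (3, 3, 1), free (3, 5, 2)); after release of (1, 2, 0) the pool is (4, 7, 2)
  run J1 (needs (4, 7, 1), free (4, 7, 2)); after release of (0, 3, 1) the pool is (4, 10, 3)
(3) Exactly 1 of the possible complete orderings is a safe sequence.


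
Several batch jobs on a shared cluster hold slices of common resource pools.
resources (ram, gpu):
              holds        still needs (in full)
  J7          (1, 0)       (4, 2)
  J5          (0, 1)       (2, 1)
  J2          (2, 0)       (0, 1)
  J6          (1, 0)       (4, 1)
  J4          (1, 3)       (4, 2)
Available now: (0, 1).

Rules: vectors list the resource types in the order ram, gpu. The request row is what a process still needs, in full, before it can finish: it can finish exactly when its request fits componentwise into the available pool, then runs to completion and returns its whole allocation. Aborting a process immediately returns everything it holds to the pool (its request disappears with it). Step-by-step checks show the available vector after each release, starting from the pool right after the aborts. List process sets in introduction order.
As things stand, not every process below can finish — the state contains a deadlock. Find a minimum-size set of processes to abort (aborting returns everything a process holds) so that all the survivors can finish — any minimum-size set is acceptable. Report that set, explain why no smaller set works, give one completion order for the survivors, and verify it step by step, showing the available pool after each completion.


The answer: abort J6 and J4.
Key observation: J7 had no path to completion before; after the abort of J6 and J4 ((2, 3) returned), step 3 is where it fits.
Why nothing smaller works — every single abort fails: J7 alone leaves J6 blocked (short on ram); J5 alone leaves J7 blocked (short on ram); J2 alone leaves J7 blocked (short on ram); J6 alone leaves J7 blocked (short on ram); J4 alone leaves J7 blocked (short on ram).
The survivors complete as J5, J2, J7. Verifying each step (starting from the post-abort pool):
  pool = (2, 4)
  run J5 (needs (2, 1), free (2, 4)); after release of (0, 1) the pool is (2, 5)
  run J2 (needs (0, 1), free (2, 5)); after release of (2, 0) the pool is (4, 5)
  run J7 (needs (4, 2), free (4, 5)); after release of (1, 0) the pool is (5, 5)


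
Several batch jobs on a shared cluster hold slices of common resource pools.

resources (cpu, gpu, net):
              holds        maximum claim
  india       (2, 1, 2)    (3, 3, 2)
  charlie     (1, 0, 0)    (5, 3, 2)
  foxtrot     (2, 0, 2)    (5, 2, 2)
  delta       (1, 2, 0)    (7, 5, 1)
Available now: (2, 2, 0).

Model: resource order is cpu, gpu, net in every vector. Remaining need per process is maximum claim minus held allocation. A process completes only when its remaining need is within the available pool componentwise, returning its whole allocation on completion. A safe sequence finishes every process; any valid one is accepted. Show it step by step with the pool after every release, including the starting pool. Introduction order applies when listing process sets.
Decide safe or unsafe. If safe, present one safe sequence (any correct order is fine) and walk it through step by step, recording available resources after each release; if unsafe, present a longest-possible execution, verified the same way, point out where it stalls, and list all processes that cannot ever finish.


The state is SAFE; one workable sequence: india, foxtrot, charlie, delta.
Key observation: at india the run first touches a limit — (1, 2, 0) against (2, 2, 0), exact on a resource it actually requests.
Walking it through:
  pool = (2, 2, 0)
  run india (needs (1, 2, 0), free (2, 2, 0)); after release of (2, 1, 2) the pool is (4, 3, 2)
  run foxtrot (needs (3, 2, 0), free (4, 3, 2)); after release of (2, 0, 2) the pool is (6, 3, 4)
  run charlie (needs (4, 3, 2), free (6, 3, 4)); after release of (1, 0, 0) the pool is (7, 3, 4)
  run delta (needs (6, 3, 1), free (7, 3, 4)); after release of (1, 2, 0) the pool is (8, 5, 4)


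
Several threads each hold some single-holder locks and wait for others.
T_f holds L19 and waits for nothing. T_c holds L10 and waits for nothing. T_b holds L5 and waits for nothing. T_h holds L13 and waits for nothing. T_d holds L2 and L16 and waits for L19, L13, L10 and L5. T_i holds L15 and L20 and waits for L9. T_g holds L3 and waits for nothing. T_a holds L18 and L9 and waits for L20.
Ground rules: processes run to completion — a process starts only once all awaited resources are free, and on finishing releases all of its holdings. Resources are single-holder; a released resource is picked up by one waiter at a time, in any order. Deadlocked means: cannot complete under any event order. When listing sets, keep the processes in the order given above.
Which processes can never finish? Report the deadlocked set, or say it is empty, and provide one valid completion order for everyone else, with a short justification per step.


Deadlocked set: T_i and T_a.
Key observation: the cycle T_i -> T_a -> T_i can never break — each member waits on the next; no other process is dragged down with it.
The rest can finish in the order T_g, T_c, T_b, T_h, T_f, T_d.
Walking it through:
  T_g waits on nothing -> runs at once and releases L3
  T_c waits on nothing -> runs at once and releases L10
  T_b waits on nothing -> runs at once and releases L5
  T_h waits on nothing -> runs at once and releases L13
  T_f waits on nothing -> runs at once and releases L19
  T_d: everything it awaited (L19, L13, L10 and L5) is free; runs, freeing L2 and L16


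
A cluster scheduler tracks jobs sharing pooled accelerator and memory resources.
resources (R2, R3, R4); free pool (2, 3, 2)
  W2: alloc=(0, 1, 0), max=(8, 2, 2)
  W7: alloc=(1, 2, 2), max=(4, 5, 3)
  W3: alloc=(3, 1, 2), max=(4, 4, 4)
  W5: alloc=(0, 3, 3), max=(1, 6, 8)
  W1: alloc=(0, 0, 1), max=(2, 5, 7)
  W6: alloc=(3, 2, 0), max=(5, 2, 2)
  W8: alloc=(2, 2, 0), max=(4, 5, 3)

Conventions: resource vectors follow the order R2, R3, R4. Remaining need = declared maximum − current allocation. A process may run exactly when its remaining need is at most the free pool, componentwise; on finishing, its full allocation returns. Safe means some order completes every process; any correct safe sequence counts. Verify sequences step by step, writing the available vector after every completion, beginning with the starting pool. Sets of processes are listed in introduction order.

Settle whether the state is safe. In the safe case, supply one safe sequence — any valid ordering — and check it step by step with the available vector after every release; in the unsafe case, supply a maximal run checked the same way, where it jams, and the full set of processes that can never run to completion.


SAFE — a valid safe sequence is W6, W3, W7, W8, W5, W2, W1.
Key observation: at W6 the run first touches a limit — (2, 0, 2) against (2, 3, 2), exact on a resource it actually requests.
Walking it through:
  pool = (2, 3, 2)
  W6: need (2, 0, 2) fits (2, 3, 2); releases (3, 2, 0), pool now (5, 5, 2)
  W3: need (1, 3, 2) fits (5, 5, 2); releases (3, 1, 2), pool now (8, 6, 4)
  W7: need (3, 3, 1) fits (8, 6, 4); releases (1, 2, 2), pool now (9, 8, 6)
  W8: need (2, 3, 3) fits (9, 8, 6); releases (2, 2, 0), pool now (11, 10, 6)
  W5: need (1, 3, 5) fits (11, 10, 6); releases (0, 3, 3), pool now (11, 13, 9)
  W2: need (8, 1, 2) fits (11, 13, 9); releases (0, 1, 0), pool now (11, 14, 9)
  W1: need (2, 5, 6) fits (11, 14, 9); releases (0, 0, 1), pool now (11, 14, 10)


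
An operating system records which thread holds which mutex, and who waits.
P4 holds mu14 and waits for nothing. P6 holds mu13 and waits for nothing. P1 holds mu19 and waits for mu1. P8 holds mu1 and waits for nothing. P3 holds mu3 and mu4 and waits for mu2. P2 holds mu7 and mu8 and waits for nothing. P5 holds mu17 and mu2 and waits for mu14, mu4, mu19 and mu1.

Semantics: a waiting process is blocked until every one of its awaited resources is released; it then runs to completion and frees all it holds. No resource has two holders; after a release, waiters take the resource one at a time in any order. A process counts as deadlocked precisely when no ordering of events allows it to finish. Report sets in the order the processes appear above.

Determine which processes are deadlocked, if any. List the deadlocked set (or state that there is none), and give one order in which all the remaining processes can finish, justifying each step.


Deadlocked set: P3 and P5.
Key observation: the knot is the closed ring of waits P3 -> P5 -> P3; no other process is dragged down with it.
A valid finishing order for the others: P8, P6, P2, P1, P4.
Check, step by step:
  run P8 (it waits on nothing); releases mu1
  run P6 (it waits on nothing); releases mu13
  run P2 (it waits on nothing); releases mu7 and mu8
  run P1 (all its waits — mu1 — are resolved); releases mu19
  run P4 (it waits on nothing); releases mu14


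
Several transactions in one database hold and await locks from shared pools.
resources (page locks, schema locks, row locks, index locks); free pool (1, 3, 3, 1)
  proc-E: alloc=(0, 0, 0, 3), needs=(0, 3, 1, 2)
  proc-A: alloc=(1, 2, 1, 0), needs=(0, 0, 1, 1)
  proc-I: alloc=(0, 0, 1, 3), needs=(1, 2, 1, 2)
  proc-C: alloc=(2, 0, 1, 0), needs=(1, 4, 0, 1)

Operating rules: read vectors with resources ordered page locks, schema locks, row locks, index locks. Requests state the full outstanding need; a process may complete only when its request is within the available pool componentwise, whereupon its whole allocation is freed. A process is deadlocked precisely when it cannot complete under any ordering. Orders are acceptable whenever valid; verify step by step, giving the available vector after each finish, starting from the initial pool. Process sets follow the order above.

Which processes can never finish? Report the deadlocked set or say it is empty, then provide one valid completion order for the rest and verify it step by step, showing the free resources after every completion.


Deadlocked set: proc-E and proc-I.
Key observation: even finishing proc-A, proc-C leaves just (4, 5, 5, 1) free — too little index locks for any of the remaining processes.
A valid finishing order for the others: proc-A, proc-C. Verifying each step:
  pool = (1, 3, 3, 1)
  run proc-A (needs (0, 0, 1, 1), free (1, 3, 3, 1)); after release of (1, 2, 1, 0) the pool is (2, 5, 4, 1)
  run proc-C (needs (1, 4, 0, 1), free (2, 5, 4, 1)); after release of (2, 0, 1, 0) the pool is (4, 5, 5, 1)
None of the blocked processes ever fits:
  blocked: proc-E wants (0, 3, 1, 2), pool (4, 5, 5, 1) — not enough index locks
  blocked: proc-I wants (1, 2, 1, 2), pool (4, 5, 5, 1) — not enough index locks


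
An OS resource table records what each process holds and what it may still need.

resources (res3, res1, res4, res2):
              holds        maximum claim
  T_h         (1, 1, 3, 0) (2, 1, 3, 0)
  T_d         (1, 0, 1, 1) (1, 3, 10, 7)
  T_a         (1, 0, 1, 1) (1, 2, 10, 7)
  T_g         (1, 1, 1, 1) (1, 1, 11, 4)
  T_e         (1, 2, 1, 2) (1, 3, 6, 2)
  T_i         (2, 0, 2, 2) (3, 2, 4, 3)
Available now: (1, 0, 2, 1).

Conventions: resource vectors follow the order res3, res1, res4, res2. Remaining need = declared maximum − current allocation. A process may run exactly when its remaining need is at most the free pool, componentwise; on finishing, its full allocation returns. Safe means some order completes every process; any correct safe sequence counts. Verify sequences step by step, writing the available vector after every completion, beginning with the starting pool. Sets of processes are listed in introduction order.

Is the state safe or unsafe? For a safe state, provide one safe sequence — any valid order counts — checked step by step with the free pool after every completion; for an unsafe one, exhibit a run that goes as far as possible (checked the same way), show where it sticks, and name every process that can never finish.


UNSAFE — no complete ordering exists.
Key observation: no order helps: past T_h, T_e, T_i, the free pool tops out at (5, 3, 8, 5), below what each blocked process needs in res4.
The run T_h, T_e, T_i cannot be extended any further. Verifying each step:
  pool = (1, 0, 2, 1)
  T_h: need (1, 0, 0, 0) fits (1, 0, 2, 1); releases (1, 1, 3, 0), pool now (2, 1, 5, 1)
  T_e: need (0, 1, 5, 0) fits (2, 1, 5, 1); releases (1, 2, 1, 2), pool now (3, 3, 6, 3)
  T_i: need (1, 2, 2, 1) fits (3, 3, 6, 3); releases (2, 0, 2, 2), pool now (5, 3, 8, 5)
  T_d still needs (0, 3, 9, 6) but only (5, 3, 8, 5) is free — short on res4 and res2
  T_a still needs (0, 2, 9, 6) but only (5, 3, 8, 5) is free — short on res4 and res2
  T_g still needs (0, 0, 10, 3) but only (5, 3, 8, 5) is free — short on res4
Permanently blocked: T_d, T_a and T_g.


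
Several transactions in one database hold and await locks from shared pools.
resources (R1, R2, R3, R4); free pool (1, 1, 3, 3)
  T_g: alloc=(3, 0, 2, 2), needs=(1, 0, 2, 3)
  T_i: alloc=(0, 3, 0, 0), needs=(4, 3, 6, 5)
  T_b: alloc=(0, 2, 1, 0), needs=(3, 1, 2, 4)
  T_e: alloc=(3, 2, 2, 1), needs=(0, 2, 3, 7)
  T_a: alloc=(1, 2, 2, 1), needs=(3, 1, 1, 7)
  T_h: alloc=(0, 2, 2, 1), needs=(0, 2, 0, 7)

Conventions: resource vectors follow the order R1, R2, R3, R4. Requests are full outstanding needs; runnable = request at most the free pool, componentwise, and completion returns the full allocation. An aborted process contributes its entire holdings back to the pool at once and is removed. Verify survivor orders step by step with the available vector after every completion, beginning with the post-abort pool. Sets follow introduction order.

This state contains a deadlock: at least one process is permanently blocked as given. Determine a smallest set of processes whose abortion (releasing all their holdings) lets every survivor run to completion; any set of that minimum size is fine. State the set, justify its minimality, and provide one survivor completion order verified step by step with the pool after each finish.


Minimum abort set: T_a and T_h.
Key observation: no ordering could ever have run T_e before the abort of T_a and T_h; with (1, 4, 4, 2) back in the pool it fits at step 4.
No one abort is enough; case by case: T_g alone leaves T_e blocked (short on R4); T_i alone leaves T_e blocked (short on R4); T_b alone leaves T_e blocked (short on R4); T_e alone leaves T_a blocked (short on R4); T_a alone leaves T_e blocked (short on R4); T_h alone leaves T_e blocked (short on R4).
One survivor order: T_g, T_i, T_b, T_e. Verifying each step (post-abort pool first):
  pool = (2, 5, 7, 5)
  T_g needs (1, 0, 2, 3) <= (2, 5, 7, 5) -> finishes; pool += (3, 0, 2, 2) = (5, 5, 9, 7)
  T_i needs (4, 3, 6, 5) <= (5, 5, 9, 7) -> finishes; pool += (0, 3, 0, 0) = (5, 8, 9, 7)
  T_b needs (3, 1, 2, 4) <= (5, 8, 9, 7) -> finishes; pool += (0, 2, 1, 0) = (5, 10, 10, 7)
  T_e needs (0, 2, 3, 7) <= (5, 10, 10, 7) -> finishes; pool += (3, 2, 2, 1) = (8, 12, 12, 8)


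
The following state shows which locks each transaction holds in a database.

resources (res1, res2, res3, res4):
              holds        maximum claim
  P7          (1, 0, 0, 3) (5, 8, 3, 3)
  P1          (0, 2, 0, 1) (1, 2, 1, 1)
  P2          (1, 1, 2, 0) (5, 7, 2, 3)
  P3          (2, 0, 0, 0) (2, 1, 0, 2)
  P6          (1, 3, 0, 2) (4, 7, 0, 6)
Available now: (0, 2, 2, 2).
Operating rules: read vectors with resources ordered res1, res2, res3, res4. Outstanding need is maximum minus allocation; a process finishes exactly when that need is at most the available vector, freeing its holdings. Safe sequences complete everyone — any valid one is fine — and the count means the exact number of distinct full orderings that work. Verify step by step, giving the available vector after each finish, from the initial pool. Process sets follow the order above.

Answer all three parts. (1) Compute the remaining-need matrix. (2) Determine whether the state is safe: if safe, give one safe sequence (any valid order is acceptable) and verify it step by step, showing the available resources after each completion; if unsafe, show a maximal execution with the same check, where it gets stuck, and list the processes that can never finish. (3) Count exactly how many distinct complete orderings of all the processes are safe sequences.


(1) Need matrix, components ordered res1, res2, res3, res4:
  P7: (4, 8, 3, 0)
  P1: (1, 0, 1, 0)
  P2: (4, 6, 0, 3)
  P3: (0, 1, 0, 2)
  P6: (3, 4, 0, 4)
(2) UNSAFE.
Key observation: res1 is the bottleneck — with P3, P1 done the pool holds (2, 4, 2, 3), short of every remaining need.
Going as far as possible: P3, P1; after that, nothing fits. Check, step by step:
  pool = (0, 2, 2, 2)
  P3 needs (0, 1, 0, 2) <= (0, 2, 2, 2) -> finishes; pool += (2, 0, 0, 0) = (2, 2, 2, 2)
  P1 needs (1, 0, 1, 0) <= (2, 2, 2, 2) -> finishes; pool += (0, 2, 0, 1) = (2, 4, 2, 3)
  P7 still needs (4, 8, 3, 0) but only (2, 4, 2, 3) is free — short on res1, res2 and res3
  P2 still needs (4, 6, 0, 3) but only (2, 4, 2, 3) is free — short on res1 and res2
  P6 still needs (3, 4, 0, 4) but only (2, 4, 2, 3) is free — short on res1 and res4
Never able to finish: P7, P2 and P6.
(3) Exactly 0 of the possible complete orderings are safe sequences.


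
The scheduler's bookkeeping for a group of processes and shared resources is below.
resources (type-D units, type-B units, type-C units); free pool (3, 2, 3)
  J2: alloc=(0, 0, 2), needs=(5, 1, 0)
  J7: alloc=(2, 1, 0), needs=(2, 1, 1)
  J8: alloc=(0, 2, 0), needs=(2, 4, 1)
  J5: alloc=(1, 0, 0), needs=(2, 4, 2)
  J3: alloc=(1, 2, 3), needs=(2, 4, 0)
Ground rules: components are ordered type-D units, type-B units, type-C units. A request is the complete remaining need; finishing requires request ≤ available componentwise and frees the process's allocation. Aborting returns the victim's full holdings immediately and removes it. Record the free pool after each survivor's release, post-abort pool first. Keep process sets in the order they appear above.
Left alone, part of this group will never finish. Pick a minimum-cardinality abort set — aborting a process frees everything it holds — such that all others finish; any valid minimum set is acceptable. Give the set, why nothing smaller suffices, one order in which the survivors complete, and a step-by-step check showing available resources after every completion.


Abort J8.
Key observation: J5 was stuck for good until J8 gave back (0, 2, 0); in the order shown it finishes at step 1.
No smaller set exists: with zero aborts the deadlock remains.
The survivors complete as J5, J7, J2, J3. Walking it through (starting from the post-abort pool):
  pool = (3, 4, 3)
  J5 needs (2, 4, 2) <= (3, 4, 3) -> finishes; pool += (1, 0, 0) = (4, 4, 3)
  J7 needs (2, 1, 1) <= (4, 4, 3) -> finishes; pool += (2, 1, 0) = (6, 5, 3)
  J2 needs (5, 1, 0) <= (6, 5, 3) -> finishes; pool += (0, 0, 2) = (6, 5, 5)
  J3 needs (2, 4, 0) <= (6, 5, 5) -> finishes; pool += (1, 2, 3) = (7, 7, 8)


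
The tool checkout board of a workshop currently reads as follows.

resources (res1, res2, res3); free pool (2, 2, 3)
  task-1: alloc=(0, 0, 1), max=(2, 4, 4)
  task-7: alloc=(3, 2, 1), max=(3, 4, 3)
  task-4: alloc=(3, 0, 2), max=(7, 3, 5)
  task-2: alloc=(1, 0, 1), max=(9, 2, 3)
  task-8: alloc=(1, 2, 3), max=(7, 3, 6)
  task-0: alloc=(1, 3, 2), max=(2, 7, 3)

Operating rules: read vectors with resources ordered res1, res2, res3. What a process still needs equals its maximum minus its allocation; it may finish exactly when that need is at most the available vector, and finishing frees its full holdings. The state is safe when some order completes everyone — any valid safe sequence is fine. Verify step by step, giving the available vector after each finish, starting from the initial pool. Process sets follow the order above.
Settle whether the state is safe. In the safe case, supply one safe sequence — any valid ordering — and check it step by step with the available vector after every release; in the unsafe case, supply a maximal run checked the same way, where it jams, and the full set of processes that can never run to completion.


SAFE — a valid safe sequence is task-7, task-0, task-4, task-1, task-8, task-2.
Key observation: reading the order forward, task-7 is the first process whose need (0, 2, 2) meets the free pool (2, 2, 3) exactly on a resource it requests.
Step-by-step check:
  pool = (2, 2, 3)
  task-7: need (0, 2, 2) fits (2, 2, 3); releases (3, 2, 1), pool now (5, 4, 4)
  task-0: need (1, 4, 1) fits (5, 4, 4); releases (1, 3, 2), pool now (6, 7, 6)
  task-4: need (4, 3, 3) fits (6, 7, 6); releases (3, 0, 2), pool now (9, 7, 8)
  task-1: need (2, 4, 3) fits (9, 7, 8); releases (0, 0, 1), pool now (9, 7, 9)
  task-8: need (6, 1, 3) fits (9, 7, 9); releases (1, 2, 3), pool now (10, 9, 12)
  task-2: need (8, 2, 2) fits (10, 9, 12); releases (1, 0, 1), pool now (11, 9, 13)


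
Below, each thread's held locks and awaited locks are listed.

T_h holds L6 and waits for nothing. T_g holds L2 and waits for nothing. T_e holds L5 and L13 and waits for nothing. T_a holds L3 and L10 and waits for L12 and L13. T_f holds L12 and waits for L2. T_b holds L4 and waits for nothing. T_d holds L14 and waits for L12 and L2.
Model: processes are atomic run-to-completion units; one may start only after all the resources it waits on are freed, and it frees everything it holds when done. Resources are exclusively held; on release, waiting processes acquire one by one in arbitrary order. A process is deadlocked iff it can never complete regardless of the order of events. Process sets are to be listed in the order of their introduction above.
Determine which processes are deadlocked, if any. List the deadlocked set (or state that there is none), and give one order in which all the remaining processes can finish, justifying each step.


The deadlocked set is empty.
Key observation: all waits point, directly or indirectly, at processes that can finish, so nothing is permanently blocked.
The rest can finish in the order T_e, T_g, T_h, T_f, T_d, T_b, T_a.
Verifying each step:
  T_e waits on nothing -> runs at once and releases L5 and L13
  T_g waits on nothing -> runs at once and releases L2
  T_h waits on nothing -> runs at once and releases L6
  run T_f (all its waits — L2 — are resolved); releases L12
  run T_d (all its waits — L12 and L2 — are resolved); releases L14
  T_b waits on nothing -> runs at once and releases L4
  run T_a (all its waits — L12 and L13 — are resolved); releases L3 and L10


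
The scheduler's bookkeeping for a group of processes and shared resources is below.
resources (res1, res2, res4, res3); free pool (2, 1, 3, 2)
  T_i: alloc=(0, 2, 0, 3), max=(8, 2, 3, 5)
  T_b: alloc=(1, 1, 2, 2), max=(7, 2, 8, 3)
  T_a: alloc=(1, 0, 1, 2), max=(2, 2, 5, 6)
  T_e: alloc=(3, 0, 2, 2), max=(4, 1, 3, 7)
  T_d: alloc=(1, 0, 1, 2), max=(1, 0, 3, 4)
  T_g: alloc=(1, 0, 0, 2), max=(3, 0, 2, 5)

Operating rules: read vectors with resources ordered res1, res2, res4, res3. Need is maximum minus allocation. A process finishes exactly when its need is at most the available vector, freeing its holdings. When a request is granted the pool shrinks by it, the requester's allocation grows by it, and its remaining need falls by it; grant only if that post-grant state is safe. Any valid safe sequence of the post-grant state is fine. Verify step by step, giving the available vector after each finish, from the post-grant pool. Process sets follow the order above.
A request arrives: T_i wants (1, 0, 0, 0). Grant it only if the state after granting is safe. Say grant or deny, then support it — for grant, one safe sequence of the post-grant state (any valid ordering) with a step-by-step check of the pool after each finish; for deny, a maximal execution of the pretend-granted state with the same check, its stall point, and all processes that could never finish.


GRANT: granting preserves safety; a valid post-grant sequence is T_d, T_g, T_e, T_b, T_a, T_i.
Key observation: even at the reduced pool (1, 1, 3, 2), T_d fits immediately, so safety survives the grant.
Step-by-step check of the post-grant state:
  pool = (1, 1, 3, 2)
  T_d: need (0, 0, 2, 2) fits (1, 1, 3, 2); releases (1, 0, 1, 2), pool now (2, 1, 4, 4)
  T_g: need (2, 0, 2, 3) fits (2, 1, 4, 4); releases (1, 0, 0, 2), pool now (3, 1, 4, 6)
  T_e: need (1, 1, 1, 5) fits (3, 1, 4, 6); releases (3, 0, 2, 2), pool now (6, 1, 6, 8)
  T_b: need (6, 1, 6, 1) fits (6, 1, 6, 8); releases (1, 1, 2, 2), pool now (7, 2, 8, 10)
  T_a: need (1, 2, 4, 4) fits (7, 2, 8, 10); releases (1, 0, 1, 2), pool now (8, 2, 9, 12)
  T_i: need (7, 0, 3, 2) fits (8, 2, 9, 12); releases (1, 2, 0, 3), pool now (9, 4, 9, 15)


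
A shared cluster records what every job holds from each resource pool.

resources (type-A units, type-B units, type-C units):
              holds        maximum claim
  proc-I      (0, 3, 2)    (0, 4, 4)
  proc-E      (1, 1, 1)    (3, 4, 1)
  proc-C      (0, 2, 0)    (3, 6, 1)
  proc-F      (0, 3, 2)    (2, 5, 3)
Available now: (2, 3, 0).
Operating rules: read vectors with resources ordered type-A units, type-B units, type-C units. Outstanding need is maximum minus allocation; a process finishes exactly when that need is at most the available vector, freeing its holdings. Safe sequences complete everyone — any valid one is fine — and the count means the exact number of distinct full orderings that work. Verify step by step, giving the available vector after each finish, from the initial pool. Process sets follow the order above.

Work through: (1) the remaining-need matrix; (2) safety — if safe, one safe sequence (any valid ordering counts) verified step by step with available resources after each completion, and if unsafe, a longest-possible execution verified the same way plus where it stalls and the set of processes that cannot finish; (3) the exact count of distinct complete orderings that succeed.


(1) Remaining need (order type-A units, type-B units, type-C units):
  proc-I: (0, 1, 2)
  proc-E: (2, 3, 0)
  proc-C: (3, 4, 1)
  proc-F: (2, 2, 1)
(2) The state is SAFE; one workable sequence: proc-E, proc-F, proc-I, proc-C.
Key observation: proc-E is the earliest step where a requested resource binds exactly: need (2, 3, 0), pool (2, 3, 0) at its turn.
Verifying each step:
  pool = (2, 3, 0)
  proc-E: need (2, 3, 0) fits (2, 3, 0); releases (1, 1, 1), pool now (3, 4, 1)
  proc-F: need (2, 2, 1) fits (3, 4, 1); releases (0, 3, 2), pool now (3, 7, 3)
  proc-I: need (0, 1, 2) fits (3, 7, 3); releases (0, 3, 2), pool now (3, 10, 5)
  proc-C: need (3, 4, 1) fits (3, 10, 5); releases (0, 2, 0), pool now (3, 12, 5)
(3) Precisely 3 of the possible complete orderings are safe sequences.


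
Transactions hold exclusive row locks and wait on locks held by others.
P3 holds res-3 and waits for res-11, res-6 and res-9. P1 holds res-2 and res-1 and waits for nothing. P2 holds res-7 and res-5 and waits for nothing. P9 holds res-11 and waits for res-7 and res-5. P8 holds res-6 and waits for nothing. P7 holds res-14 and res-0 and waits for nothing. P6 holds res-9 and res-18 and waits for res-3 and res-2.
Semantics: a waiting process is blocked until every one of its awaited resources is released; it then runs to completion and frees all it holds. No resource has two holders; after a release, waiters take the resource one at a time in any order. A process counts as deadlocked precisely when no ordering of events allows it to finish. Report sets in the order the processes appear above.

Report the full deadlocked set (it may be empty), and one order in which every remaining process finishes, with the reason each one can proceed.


Deadlocked: P3 and P6.
Key observation: P3 -> P6 -> P3 is a circular wait — nothing in it can go first; no other process is dragged down with it.
The rest can finish in the order P2, P9, P7, P1, P8.
Step-by-step check:
  P2 waits on nothing -> runs at once and releases res-7 and res-5
  P9: everything it awaited (res-7 and res-5) is free; runs, freeing res-11
  P7 waits on nothing -> runs at once and releases res-14 and res-0
  P1 waits on nothing -> runs at once and releases res-2 and res-1
  P8 waits on nothing -> runs at once and releases res-6
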